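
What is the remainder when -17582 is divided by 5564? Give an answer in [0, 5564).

4674

-17582 = -4*5564 + 4674, so -17582 ≡ 4674 (mod 5564).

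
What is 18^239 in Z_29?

11

18^1 ≡ 18 (mod 29)
18^2 ≡ 18^2 = 324 ≡ 5 (mod 29)
18^4 ≡ 5^2 = 25 (mod 29)
18^8 ≡ 25^2 = 625 ≡ 16 (mod 29)
18^16 ≡ 16^2 = 256 ≡ 24 (mod 29)
18^32 ≡ 24^2 = 576 ≡ 25 (mod 29)
18^64 ≡ 25^2 = 625 ≡ 16 (mod 29)
18^128 ≡ 16^2 = 256 ≡ 24 (mod 29)
18^239 = 18^128 × 18^64 × 18^32 × 18^8 × 18^4 × 18^2 × 18^1 ≡ 24 × 16 × 25 × 16 × 25 × 5 × 18 (mod 29).
Accumulate the product:
24 × 16 = 384 ≡ 7
7 × 25 = 175 ≡ 1
1 × 16 = 16
16 × 25 = 400 ≡ 23
23 × 5 = 115 ≡ 28
28 × 18 = 504 ≡ 11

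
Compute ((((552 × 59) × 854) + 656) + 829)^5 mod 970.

777

552 × 59 = 32568 ≡ 558 (mod 970)
558 × 854 = 476532 ≡ 262 (mod 970)
262 + 656 = 918
918 + 829 = 1747 ≡ 777 (mod 970)
(777)^5 ≡ 777 (mod 970)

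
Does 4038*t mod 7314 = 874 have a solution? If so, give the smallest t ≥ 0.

no solution

gcd(4038, 7314) = 6, and 6 does not divide 874.
So the congruence has no solution.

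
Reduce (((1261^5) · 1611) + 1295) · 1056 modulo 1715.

(1261)^5 ≡ 1401 (mod 1715)
1401 · 1611 = 2257011 ≡ 71 (mod 1715)
71 + 1295 = 1366
1366 · 1056 = 1442496 ≡ 181 (mod 1715)

181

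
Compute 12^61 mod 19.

12

Using repeated squaring:
61 in binary is 111101, i.e. 61 = 32 + 16 + 8 + 4 + 1.
12^1 ≡ 12 (mod 19)
12^2 ≡ 12^2 = 144 ≡ 11 (mod 19)
12^4 ≡ 11^2 = 121 ≡ 7 (mod 19)
12^8 ≡ 7^2 = 49 ≡ 11 (mod 19)
12^16 ≡ 11^2 = 121 ≡ 7 (mod 19)
12^32 ≡ 7^2 = 49 ≡ 11 (mod 19)
12^61 = 12^32 · 12^16 · 12^8 · 12^4 · 12^1 ≡ 11 · 7 · 11 · 7 · 12 (mod 19).
Accumulate the product:
11 · 7 = 77 ≡ 1
1 · 11 = 11
11 · 7 = 77 ≡ 1
1 · 12 = 12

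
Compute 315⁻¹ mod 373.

45

Run the extended Euclidean algorithm:
373 = 1×315 + 58
315 = 5×58 + 25
58 = 2×25 + 8
25 = 3×8 + 1
8 = 8×1 + 0
gcd(315, 373) = 1, so the inverse exists.
Bézout: 1 = −38×373 + 45×315.
So 315⁻¹ ≡ 45 (mod 373).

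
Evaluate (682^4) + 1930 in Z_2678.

(682)^4 ≡ 1400 (mod 2678)
1400 + 1930 = 3330 ≡ 652 (mod 2678)

652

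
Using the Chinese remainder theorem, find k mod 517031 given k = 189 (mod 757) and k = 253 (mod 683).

126608

757⁻¹ mod 683: 757*120 ≡ 1 (mod 683), so 757⁻¹ ≡ 120.
k = 189 + 757*((253 − 189)*120 mod 683) = 189 + 757*167 = 126608.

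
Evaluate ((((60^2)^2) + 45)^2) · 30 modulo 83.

(60)^2 ≡ 31 (mod 83)
(31)^2 ≡ 48 (mod 83)
48 + 45 = 93 ≡ 10 (mod 83)
(10)^2 ≡ 17 (mod 83)
17 · 30 = 510 ≡ 12 (mod 83)

12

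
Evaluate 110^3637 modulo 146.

110

By square-and-multiply:
3637 in binary is 111000110101, i.e. 3637 = 2048 + 1024 + 512 + 32 + 16 + 4 + 1.
110^1 ≡ 110 (mod 146)
110^2 ≡ 110^2 = 12100 ≡ 128 (mod 146)
110^4 ≡ 128^2 = 16384 ≡ 32 (mod 146)
110^8 ≡ 32^2 = 1024 ≡ 2 (mod 146)
110^16 ≡ 2^2 = 4 (mod 146)
110^32 ≡ 4^2 = 16 (mod 146)
110^64 ≡ 16^2 = 256 ≡ 110 (mod 146)
110^128 ≡ 110^2 = 12100 ≡ 128 (mod 146)
110^256 ≡ 128^2 = 16384 ≡ 32 (mod 146)
110^512 ≡ 32^2 = 1024 ≡ 2 (mod 146)
110^1024 ≡ 2^2 = 4 (mod 146)
110^2048 ≡ 4^2 = 16 (mod 146)
110^3637 = 110^2048 * 110^1024 * 110^512 * 110^32 * 110^16 * 110^4 * 110^1 ≡ 16 * 4 * 2 * 16 * 4 * 32 * 110 (mod 146).
Accumulate the product:
16 * 4 = 64
64 * 2 = 128
128 * 16 = 2048 ≡ 4
4 * 4 = 16
16 * 32 = 512 ≡ 74
74 * 110 = 8140 ≡ 110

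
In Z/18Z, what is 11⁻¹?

Apply the Euclidean algorithm and back-substitute:
18 = 1·11 + 7
11 = 1·7 + 4
7 = 1·4 + 3
4 = 1·3 + 1
3 = 3·1 + 0
gcd(11, 18) = 1, so the inverse exists.
Back-substitute for 1:
1 = 1·4 − 1·3
  = −1·7 + 2·4
  = 2·11 − 3·7
  = −3·18 + 5·11
So 11⁻¹ ≡ 5 (mod 18).

5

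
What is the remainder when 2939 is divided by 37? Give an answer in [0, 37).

16

2939 = 79*37 + 16, so 2939 ≡ 16 (mod 37).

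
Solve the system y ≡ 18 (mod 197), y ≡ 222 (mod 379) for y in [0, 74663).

197⁻¹ mod 379: 197·177 ≡ 1 (mod 379), so 197⁻¹ ≡ 177.
y = 18 + 197·((222 − 18)·177 mod 379) = 18 + 197·103 = 20309.
Check: 20309 mod 197 = 18, 20309 mod 379 = 222. ✓

20309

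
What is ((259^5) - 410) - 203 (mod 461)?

(259)^5 ≡ 113 (mod 461)
113 - 410 = -297 ≡ 164 (mod 461)
164 - 203 = -39 ≡ 422 (mod 461)

422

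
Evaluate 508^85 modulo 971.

85 in binary is 1010101, i.e. 85 = 64 + 16 + 4 + 1.
508^1 ≡ 508 (mod 971)
508^2 ≡ 508^2 = 258064 ≡ 749 (mod 971)
508^4 ≡ 749^2 = 561001 ≡ 734 (mod 971)
508^8 ≡ 734^2 = 538756 ≡ 822 (mod 971)
508^16 ≡ 822^2 = 675684 ≡ 839 (mod 971)
508^32 ≡ 839^2 = 703921 ≡ 917 (mod 971)
508^64 ≡ 917^2 = 840889 ≡ 3 (mod 971)
508^85 = 508^64 · 508^16 · 508^4 · 508^1 ≡ 3 · 839 · 734 · 508 (mod 971).
Accumulate the product:
3 · 839 = 2517 ≡ 575
575 · 734 = 422050 ≡ 636
636 · 508 = 323088 ≡ 716

716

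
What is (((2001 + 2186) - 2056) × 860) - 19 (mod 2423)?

2001 + 2186 = 4187 ≡ 1764 (mod 2423)
1764 - 2056 = -292 ≡ 2131 (mod 2423)
2131 × 860 = 1832660 ≡ 872 (mod 2423)
872 - 19 = 853

853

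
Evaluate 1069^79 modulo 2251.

2106

Using repeated squaring:
1069^1 ≡ 1069 (mod 2251)
1069^2 ≡ 1069^2 = 1142761 ≡ 1504 (mod 2251)
1069^4 ≡ 1504^2 = 2262016 ≡ 2012 (mod 2251)
1069^8 ≡ 2012^2 = 4048144 ≡ 846 (mod 2251)
1069^16 ≡ 846^2 = 715716 ≡ 2149 (mod 2251)
1069^32 ≡ 2149^2 = 4618201 ≡ 1400 (mod 2251)
1069^64 ≡ 1400^2 = 1960000 ≡ 1630 (mod 2251)
1069^79 = 1069^64 × 1069^8 × 1069^4 × 1069^2 × 1069^1 ≡ 1630 × 846 × 2012 × 1504 × 1069 (mod 2251).
Accumulate the product:
1630 × 846 = 1378980 ≡ 1368
1368 × 2012 = 2752416 ≡ 1694
1694 × 1504 = 2547776 ≡ 1895
1895 × 1069 = 2025755 ≡ 2106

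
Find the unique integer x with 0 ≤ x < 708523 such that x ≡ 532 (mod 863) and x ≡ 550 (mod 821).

863⁻¹ mod 821: 863×606 ≡ 1 (mod 821), so 863⁻¹ ≡ 606.
x = 532 + 863×((550 − 532)×606 mod 821) = 532 + 863×235 = 203337.

203337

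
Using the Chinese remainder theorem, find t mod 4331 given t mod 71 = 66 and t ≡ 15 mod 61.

71⁻¹ mod 61: 71·55 ≡ 1 (mod 61), so 71⁻¹ ≡ 55.
t = 66 + 71·((15 − 66)·55 mod 61) = 66 + 71·1 = 137.

137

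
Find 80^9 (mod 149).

Compute successive squares:
9 in binary is 1001, i.e. 9 = 8 + 1.
80^1 ≡ 80 (mod 149)
80^2 ≡ 80^2 = 6400 ≡ 142 (mod 149)
80^4 ≡ 142^2 = 20164 ≡ 49 (mod 149)
80^8 ≡ 49^2 = 2401 ≡ 17 (mod 149)
80^9 = 80^8 · 80^1 ≡ 17 · 80 (mod 149).
17 · 80 = 1360 ≡ 19 (mod 149).

19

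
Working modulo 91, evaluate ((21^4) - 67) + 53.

(21)^4 ≡ 14 (mod 91)
14 - 67 = -53 ≡ 38 (mod 91)
38 + 53 = 91 ≡ 0 (mod 91)

0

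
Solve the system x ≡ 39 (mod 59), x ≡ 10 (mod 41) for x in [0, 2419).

1691

59⁻¹ mod 41: 59×16 ≡ 1 (mod 41), so 59⁻¹ ≡ 16.
x = 39 + 59×((10 − 39)×16 mod 41) = 39 + 59×28 = 1691.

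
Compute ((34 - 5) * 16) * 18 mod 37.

34 - 5 = 29
29 * 16 = 464 ≡ 20 (mod 37)
20 * 18 = 360 ≡ 27 (mod 37)

27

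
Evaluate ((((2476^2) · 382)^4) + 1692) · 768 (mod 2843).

752

(2476)^2 ≡ 1068 (mod 2843)
1068 · 382 = 407976 ≡ 1427 (mod 2843)
(1427)^4 ≡ 382 (mod 2843)
382 + 1692 = 2074
2074 · 768 = 1592832 ≡ 752 (mod 2843)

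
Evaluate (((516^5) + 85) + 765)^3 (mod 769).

(516)^5 ≡ 190 (mod 769)
190 + 85 = 275
275 + 765 = 1040 ≡ 271 (mod 769)
(271)^3 ≡ 22 (mod 769)

22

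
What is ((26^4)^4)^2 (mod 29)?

(26)^4 ≡ 23 (mod 29)
(23)^4 ≡ 20 (mod 29)
(20)^2 ≡ 23 (mod 29)

23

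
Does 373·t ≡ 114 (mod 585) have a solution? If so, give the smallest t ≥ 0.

gcd(373, 585) = 1, so a unique solution mod 585 exists.
373⁻¹ ≡ 367 (mod 585).
t ≡ 367·114 ≡ 303 (mod 585).

303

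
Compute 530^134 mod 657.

Using repeated squaring:
530^1 ≡ 530 (mod 657)
530^2 ≡ 530^2 = 280900 ≡ 361 (mod 657)
530^4 ≡ 361^2 = 130321 ≡ 235 (mod 657)
530^8 ≡ 235^2 = 55225 ≡ 37 (mod 657)
530^16 ≡ 37^2 = 1369 ≡ 55 (mod 657)
530^32 ≡ 55^2 = 3025 ≡ 397 (mod 657)
530^64 ≡ 397^2 = 157609 ≡ 586 (mod 657)
530^128 ≡ 586^2 = 343396 ≡ 442 (mod 657)
530^134 = 530^128 · 530^4 · 530^2 ≡ 442 · 235 · 361 (mod 657).
Accumulate the product:
442 · 235 = 103870 ≡ 64
64 · 361 = 23104 ≡ 109

109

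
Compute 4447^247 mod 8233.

Using repeated squaring:
247 in binary is 11110111, i.e. 247 = 128 + 64 + 32 + 16 + 4 + 2 + 1.
4447^1 ≡ 4447 (mod 8233)
4447^2 ≡ 4447^2 = 19775809 ≡ 143 (mod 8233)
4447^4 ≡ 143^2 = 20449 ≡ 3983 (mod 8233)
4447^8 ≡ 3983^2 = 15864289 ≡ 7531 (mod 8233)
4447^16 ≡ 7531^2 = 56715961 ≡ 7057 (mod 8233)
4447^32 ≡ 7057^2 = 49801249 ≡ 8065 (mod 8233)
4447^64 ≡ 8065^2 = 65044225 ≡ 3525 (mod 8233)
4447^128 ≡ 3525^2 = 12425625 ≡ 2028 (mod 8233)
4447^247 = 4447^128 * 4447^64 * 4447^32 * 4447^16 * 4447^4 * 4447^2 * 4447^1 ≡ 2028 * 3525 * 8065 * 7057 * 3983 * 143 * 4447 (mod 8233).
Accumulate the product:
2028 * 3525 = 7148700 ≡ 2456
2456 * 8065 = 19807640 ≡ 7275
7275 * 7057 = 51339675 ≡ 6920
6920 * 3983 = 27562360 ≡ 6509
6509 * 143 = 930787 ≡ 458
458 * 4447 = 2036726 ≡ 3175

3175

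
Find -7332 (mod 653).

504

-7332 = -12·653 + 504, so -7332 ≡ 504 (mod 653).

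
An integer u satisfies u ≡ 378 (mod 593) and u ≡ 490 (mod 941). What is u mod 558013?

593⁻¹ mod 941: 593*338 ≡ 1 (mod 941), so 593⁻¹ ≡ 338.
u = 378 + 593*((490 − 378)*338 mod 941) = 378 + 593*216 = 128466.
Check: 128466 mod 593 = 378, 128466 mod 941 = 490. ✓

128466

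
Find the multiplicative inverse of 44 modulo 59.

59 = 1·44 + 15
44 = 2·15 + 14
15 = 1·14 + 1
14 = 14·1 + 0
gcd(44, 59) = 1, so the inverse exists.
Back-substitute for 1:
1 = 1·15 − 1·14
  = −1·44 + 3·15
  = 3·59 − 4·44
So 44⁻¹ ≡ −4 ≡ 55 (mod 59).

55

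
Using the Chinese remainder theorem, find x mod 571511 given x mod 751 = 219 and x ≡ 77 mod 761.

468092

751⁻¹ mod 761: 751·76 ≡ 1 (mod 761), so 751⁻¹ ≡ 76.
x = 219 + 751·((77 − 219)·76 mod 761) = 219 + 751·623 = 468092.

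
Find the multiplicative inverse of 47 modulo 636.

Run the extended Euclidean algorithm:
636 = 13*47 + 25
47 = 1*25 + 22
25 = 1*22 + 3
22 = 7*3 + 1
3 = 3*1 + 0
gcd(47, 636) = 1, so the inverse exists.
Bézout: 1 = −15*636 + 203*47.
So 47⁻¹ ≡ 203 (mod 636).

203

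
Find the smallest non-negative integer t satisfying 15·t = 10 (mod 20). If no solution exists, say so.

2

gcd(15, 20) = 5, and 5 | 10, so solutions exist.
Divide through by 5: 3·t = 2 (mod 4).
3⁻¹ ≡ 3 (mod 4).
t ≡ 3·2 ≡ 2 (mod 4).
The smallest non-negative solution is t = 2.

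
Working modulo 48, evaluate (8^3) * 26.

(8)^3 ≡ 32 (mod 48)
32 * 26 = 832 ≡ 16 (mod 48)

16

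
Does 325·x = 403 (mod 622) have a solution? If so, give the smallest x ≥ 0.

51

gcd(325, 622) = 1, so a unique solution mod 622 exists.
325⁻¹ ≡ 511 (mod 622).
x ≡ 511·403 ≡ 51 (mod 622).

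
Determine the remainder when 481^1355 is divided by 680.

1355 in binary is 10101001011, i.e. 1355 = 1024 + 256 + 64 + 8 + 2 + 1.
481^1 ≡ 481 (mod 680)
481^2 ≡ 481^2 = 231361 ≡ 161 (mod 680)
481^4 ≡ 161^2 = 25921 ≡ 81 (mod 680)
481^8 ≡ 81^2 = 6561 ≡ 441 (mod 680)
481^16 ≡ 441^2 = 194481 ≡ 1 (mod 680)
481^32 ≡ 1^2 = 1 (mod 680)
481^64 ≡ 1^2 = 1 (mod 680)
481^128 ≡ 1^2 = 1 (mod 680)
481^256 ≡ 1^2 = 1 (mod 680)
481^512 ≡ 1^2 = 1 (mod 680)
481^1024 ≡ 1^2 = 1 (mod 680)
481^1355 = 481^1024 × 481^256 × 481^64 × 481^8 × 481^2 × 481^1 ≡ 1 × 1 × 1 × 441 × 161 × 481 (mod 680).
Accumulate the product:
1 × 1 = 1
1 × 1 = 1
1 × 441 = 441
441 × 161 = 71001 ≡ 281
281 × 481 = 135161 ≡ 521

521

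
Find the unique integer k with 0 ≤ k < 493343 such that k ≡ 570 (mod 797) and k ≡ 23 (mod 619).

50781

797⁻¹ mod 619: 797·233 ≡ 1 (mod 619), so 797⁻¹ ≡ 233.
k = 570 + 797·((23 − 570)·233 mod 619) = 570 + 797·63 = 50781.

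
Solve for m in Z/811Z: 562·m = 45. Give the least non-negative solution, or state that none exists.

gcd(562, 811) = 1, so a unique solution mod 811 exists.
562⁻¹ ≡ 697 (mod 811).
m ≡ 697·45 ≡ 547 (mod 811).

547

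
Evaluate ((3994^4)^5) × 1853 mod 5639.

3428

(3994)^4 ≡ 3710 (mod 5639)
(3710)^5 ≡ 2409 (mod 5639)
2409 × 1853 = 4463877 ≡ 3428 (mod 5639)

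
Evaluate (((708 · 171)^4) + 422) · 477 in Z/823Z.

708 · 171 = 121068 ≡ 87 (mod 823)
(87)^4 ≡ 731 (mod 823)
731 + 422 = 1153 ≡ 330 (mod 823)
330 · 477 = 157410 ≡ 217 (mod 823)

217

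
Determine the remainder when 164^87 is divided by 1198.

320

164^1 ≡ 164 (mod 1198)
164^2 ≡ 164^2 = 26896 ≡ 540 (mod 1198)
164^4 ≡ 540^2 = 291600 ≡ 486 (mod 1198)
164^8 ≡ 486^2 = 236196 ≡ 190 (mod 1198)
164^16 ≡ 190^2 = 36100 ≡ 160 (mod 1198)
164^32 ≡ 160^2 = 25600 ≡ 442 (mod 1198)
164^64 ≡ 442^2 = 195364 ≡ 90 (mod 1198)
164^87 = 164^64 · 164^16 · 164^4 · 164^2 · 164^1 ≡ 90 · 160 · 486 · 540 · 164 (mod 1198).
Accumulate the product:
90 · 160 = 14400 ≡ 24
24 · 486 = 11664 ≡ 882
882 · 540 = 476280 ≡ 674
674 · 164 = 110536 ≡ 320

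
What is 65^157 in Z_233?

157 in binary is 10011101, i.e. 157 = 128 + 16 + 8 + 4 + 1.
65^1 ≡ 65 (mod 233)
65^2 ≡ 65^2 = 4225 ≡ 31 (mod 233)
65^4 ≡ 31^2 = 961 ≡ 29 (mod 233)
65^8 ≡ 29^2 = 841 ≡ 142 (mod 233)
65^16 ≡ 142^2 = 20164 ≡ 126 (mod 233)
65^32 ≡ 126^2 = 15876 ≡ 32 (mod 233)
65^64 ≡ 32^2 = 1024 ≡ 92 (mod 233)
65^128 ≡ 92^2 = 8464 ≡ 76 (mod 233)
65^157 = 65^128 * 65^16 * 65^8 * 65^4 * 65^1 ≡ 76 * 126 * 142 * 29 * 65 (mod 233).
Accumulate the product:
76 * 126 = 9576 ≡ 23
23 * 142 = 3266 ≡ 4
4 * 29 = 116
116 * 65 = 7540 ≡ 84

84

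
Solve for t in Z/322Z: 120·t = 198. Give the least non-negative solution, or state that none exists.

58

gcd(120, 322) = 2, and 2 | 198, so solutions exist.
Divide through by 2: 60·t = 99 (mod 161).
60⁻¹ ≡ 51 (mod 161).
t ≡ 51·99 ≡ 58 (mod 161).
The smallest non-negative solution is t = 58.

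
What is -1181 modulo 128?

99

-1181 = -10×128 + 99, so -1181 ≡ 99 (mod 128).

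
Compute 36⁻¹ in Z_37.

37 = 1·36 + 1
36 = 36·1 + 0
gcd(36, 37) = 1, so the inverse exists.
Back-substitute for 1:
1 = 1·37 − 1·36
So 36⁻¹ ≡ −1 ≡ 36 (mod 37).

36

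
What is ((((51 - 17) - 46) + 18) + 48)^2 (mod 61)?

49

51 - 17 = 34
34 - 46 = -12 ≡ 49 (mod 61)
49 + 18 = 67 ≡ 6 (mod 61)
6 + 48 = 54
(54)^2 ≡ 49 (mod 61)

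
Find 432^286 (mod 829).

16

Using repeated squaring:
286 in binary is 100011110, i.e. 286 = 256 + 16 + 8 + 4 + 2.
432^1 ≡ 432 (mod 829)
432^2 ≡ 432^2 = 186624 ≡ 99 (mod 829)
432^4 ≡ 99^2 = 9801 ≡ 682 (mod 829)
432^8 ≡ 682^2 = 465124 ≡ 55 (mod 829)
432^16 ≡ 55^2 = 3025 ≡ 538 (mod 829)
432^32 ≡ 538^2 = 289444 ≡ 123 (mod 829)
432^64 ≡ 123^2 = 15129 ≡ 207 (mod 829)
432^128 ≡ 207^2 = 42849 ≡ 570 (mod 829)
432^256 ≡ 570^2 = 324900 ≡ 761 (mod 829)
432^286 = 432^256 * 432^16 * 432^8 * 432^4 * 432^2 ≡ 761 * 538 * 55 * 682 * 99 (mod 829).
Accumulate the product:
761 * 538 = 409418 ≡ 721
721 * 55 = 39655 ≡ 692
692 * 682 = 471944 ≡ 243
243 * 99 = 24057 ≡ 16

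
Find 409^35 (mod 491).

223

35 in binary is 100011, i.e. 35 = 32 + 2 + 1.
409^1 ≡ 409 (mod 491)
409^2 ≡ 409^2 = 167281 ≡ 341 (mod 491)
409^4 ≡ 341^2 = 116281 ≡ 405 (mod 491)
409^8 ≡ 405^2 = 164025 ≡ 31 (mod 491)
409^16 ≡ 31^2 = 961 ≡ 470 (mod 491)
409^32 ≡ 470^2 = 220900 ≡ 441 (mod 491)
409^35 = 409^32 * 409^2 * 409^1 ≡ 441 * 341 * 409 (mod 491).
Accumulate the product:
441 * 341 = 150381 ≡ 135
135 * 409 = 55215 ≡ 223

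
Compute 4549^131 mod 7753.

Compute successive squares:
4549^1 ≡ 4549 (mod 7753)
4549^2 ≡ 4549^2 = 20693401 ≡ 644 (mod 7753)
4549^4 ≡ 644^2 = 414736 ≡ 3827 (mod 7753)
4549^8 ≡ 3827^2 = 14645929 ≡ 512 (mod 7753)
4549^16 ≡ 512^2 = 262144 ≡ 6295 (mod 7753)
4549^32 ≡ 6295^2 = 39627025 ≡ 1442 (mod 7753)
4549^64 ≡ 1442^2 = 2079364 ≡ 1560 (mod 7753)
4549^128 ≡ 1560^2 = 2433600 ≡ 6911 (mod 7753)
4549^131 = 4549^128 · 4549^2 · 4549^1 ≡ 6911 · 644 · 4549 (mod 7753).
Accumulate the product:
6911 · 644 = 4450684 ≡ 462
462 · 4549 = 2101638 ≡ 575

575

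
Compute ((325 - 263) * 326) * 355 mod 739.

325 - 263 = 62
62 * 326 = 20212 ≡ 259 (mod 739)
259 * 355 = 91945 ≡ 309 (mod 739)

309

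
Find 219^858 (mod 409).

By square-and-multiply:
858 in binary is 1101011010, i.e. 858 = 512 + 256 + 64 + 16 + 8 + 2.
219^1 ≡ 219 (mod 409)
219^2 ≡ 219^2 = 47961 ≡ 108 (mod 409)
219^4 ≡ 108^2 = 11664 ≡ 212 (mod 409)
219^8 ≡ 212^2 = 44944 ≡ 363 (mod 409)
219^16 ≡ 363^2 = 131769 ≡ 71 (mod 409)
219^32 ≡ 71^2 = 5041 ≡ 133 (mod 409)
219^64 ≡ 133^2 = 17689 ≡ 102 (mod 409)
219^128 ≡ 102^2 = 10404 ≡ 179 (mod 409)
219^256 ≡ 179^2 = 32041 ≡ 139 (mod 409)
219^512 ≡ 139^2 = 19321 ≡ 98 (mod 409)
219^858 = 219^512 * 219^256 * 219^64 * 219^16 * 219^8 * 219^2 ≡ 98 * 139 * 102 * 71 * 363 * 108 (mod 409).
Accumulate the product:
98 * 139 = 13622 ≡ 125
125 * 102 = 12750 ≡ 71
71 * 71 = 5041 ≡ 133
133 * 363 = 48279 ≡ 17
17 * 108 = 1836 ≡ 200

200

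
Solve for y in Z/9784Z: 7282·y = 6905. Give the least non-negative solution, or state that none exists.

no solution

gcd(7282, 9784) = 2, and 2 does not divide 6905.
So the congruence has no solution.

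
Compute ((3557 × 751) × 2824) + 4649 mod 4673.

2181

3557 × 751 = 2671307 ≡ 3024 (mod 4673)
3024 × 2824 = 8539776 ≡ 2205 (mod 4673)
2205 + 4649 = 6854 ≡ 2181 (mod 4673)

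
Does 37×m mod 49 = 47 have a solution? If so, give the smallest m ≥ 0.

gcd(37, 49) = 1, so a unique solution mod 49 exists.
37⁻¹ ≡ 4 (mod 49).
m ≡ 4×47 ≡ 41 (mod 49).

41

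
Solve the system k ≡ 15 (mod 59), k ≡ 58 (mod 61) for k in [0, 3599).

546

59⁻¹ mod 61: 59*30 ≡ 1 (mod 61), so 59⁻¹ ≡ 30.
k = 15 + 59*((58 − 15)*30 mod 61) = 15 + 59*9 = 546.
Check: 546 mod 59 = 15, 546 mod 61 = 58. ✓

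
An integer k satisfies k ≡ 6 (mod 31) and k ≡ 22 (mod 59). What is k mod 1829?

1556

31⁻¹ mod 59: 31·40 ≡ 1 (mod 59), so 31⁻¹ ≡ 40.
k = 6 + 31·((22 − 6)·40 mod 59) = 6 + 31·50 = 1556.
Check: 1556 mod 31 = 6, 1556 mod 59 = 22. ✓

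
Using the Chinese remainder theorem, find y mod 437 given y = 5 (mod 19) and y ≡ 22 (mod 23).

19⁻¹ mod 23: 19×17 ≡ 1 (mod 23), so 19⁻¹ ≡ 17.
y = 5 + 19×((22 − 5)×17 mod 23) = 5 + 19×13 = 252.
Check: 252 mod 19 = 5, 252 mod 23 = 22. ✓

252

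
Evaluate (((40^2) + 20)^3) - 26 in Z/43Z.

(40)^2 ≡ 9 (mod 43)
9 + 20 = 29
(29)^3 ≡ 8 (mod 43)
8 - 26 = -18 ≡ 25 (mod 43)

25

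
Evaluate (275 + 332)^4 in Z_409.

328

275 + 332 = 607 ≡ 198 (mod 409)
(198)^4 ≡ 328 (mod 409)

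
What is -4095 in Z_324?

117

-4095 = -13·324 + 117, so -4095 ≡ 117 (mod 324).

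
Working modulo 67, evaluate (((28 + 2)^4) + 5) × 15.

28 + 2 = 30
(30)^4 ≡ 37 (mod 67)
37 + 5 = 42
42 × 15 = 630 ≡ 27 (mod 67)

27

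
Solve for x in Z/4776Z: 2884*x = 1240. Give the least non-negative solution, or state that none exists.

898

gcd(2884, 4776) = 4, and 4 | 1240, so solutions exist.
Divide through by 4: 721*x ≡ 310 mod 1194.
721⁻¹ ≡ 727 (mod 1194).
x ≡ 727*310 ≡ 898 (mod 1194).
The smallest non-negative solution is x = 898.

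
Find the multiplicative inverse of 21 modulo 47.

9

Run the extended Euclidean algorithm:
47 = 2*21 + 5
21 = 4*5 + 1
5 = 5*1 + 0
gcd(21, 47) = 1, so the inverse exists.
Back-substitute for 1:
1 = 1*21 − 4*5
  = −4*47 + 9*21
So 21⁻¹ ≡ 9 (mod 47).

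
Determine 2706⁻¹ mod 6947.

6947 = 2×2706 + 1535
2706 = 1×1535 + 1171
1535 = 1×1171 + 364
1171 = 3×364 + 79
364 = 4×79 + 48
79 = 1×48 + 31
48 = 1×31 + 17
31 = 1×17 + 14
17 = 1×14 + 3
14 = 4×3 + 2
3 = 1×2 + 1
2 = 2×1 + 0
gcd(2706, 6947) = 1, so the inverse exists.
Bézout: 1 = 959×6947 − 2462×2706.
So 2706⁻¹ ≡ −2462 ≡ 4485 (mod 6947).

4485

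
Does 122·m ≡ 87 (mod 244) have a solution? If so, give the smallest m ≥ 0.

gcd(122, 244) = 122, and 122 does not divide 87.
So the congruence has no solution.

no solution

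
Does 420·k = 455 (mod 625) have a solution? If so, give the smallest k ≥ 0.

gcd(420, 625) = 5, and 5 | 455, so solutions exist.
Divide through by 5: 84·k ≡ 91 mod 125.
84⁻¹ ≡ 64 (mod 125).
k ≡ 64·91 ≡ 74 (mod 125).
The smallest non-negative solution is k = 74.

74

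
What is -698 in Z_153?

-698 = -5*153 + 67, so -698 ≡ 67 (mod 153).

67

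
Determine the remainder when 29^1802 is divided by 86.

1802 in binary is 11100001010, i.e. 1802 = 1024 + 512 + 256 + 8 + 2.
29^1 ≡ 29 (mod 86)
29^2 ≡ 29^2 = 841 ≡ 67 (mod 86)
29^4 ≡ 67^2 = 4489 ≡ 17 (mod 86)
29^8 ≡ 17^2 = 289 ≡ 31 (mod 86)
29^16 ≡ 31^2 = 961 ≡ 15 (mod 86)
29^32 ≡ 15^2 = 225 ≡ 53 (mod 86)
29^64 ≡ 53^2 = 2809 ≡ 57 (mod 86)
29^128 ≡ 57^2 = 3249 ≡ 67 (mod 86)
29^256 ≡ 67^2 = 4489 ≡ 17 (mod 86)
29^512 ≡ 17^2 = 289 ≡ 31 (mod 86)
29^1024 ≡ 31^2 = 961 ≡ 15 (mod 86)
29^1802 = 29^1024 · 29^512 · 29^256 · 29^8 · 29^2 ≡ 15 · 31 · 17 · 31 · 67 (mod 86).
Accumulate the product:
15 · 31 = 465 ≡ 35
35 · 17 = 595 ≡ 79
79 · 31 = 2449 ≡ 41
41 · 67 = 2747 ≡ 81

81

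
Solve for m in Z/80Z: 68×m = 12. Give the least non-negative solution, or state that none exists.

19

gcd(68, 80) = 4, and 4 | 12, so solutions exist.
Divide through by 4: 17×m ≡ 3 mod 20.
17⁻¹ ≡ 13 (mod 20).
m ≡ 13×3 ≡ 19 (mod 20).
The smallest non-negative solution is m = 19.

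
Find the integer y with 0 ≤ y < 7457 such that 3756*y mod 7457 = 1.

7457 = 1·3756 + 3701
3756 = 1·3701 + 55
3701 = 67·55 + 16
55 = 3·16 + 7
16 = 2·7 + 2
7 = 3·2 + 1
2 = 2·1 + 0
gcd(3756, 7457) = 1, so the inverse exists.
Back-substitute for 1:
1 = 1·7 − 3·2
  = −3·16 + 7·7
  = 7·55 − 24·16
  = −24·3701 + 1615·55
  = 1615·3756 − 1639·3701
  = −1639·7457 + 3254·3756
So 3756⁻¹ ≡ 3254 (mod 7457).

3254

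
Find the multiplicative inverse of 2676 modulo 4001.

154

4001 = 1·2676 + 1325
2676 = 2·1325 + 26
1325 = 50·26 + 25
26 = 1·25 + 1
25 = 25·1 + 0
gcd(2676, 4001) = 1, so the inverse exists.
Bézout: 1 = −103·4001 + 154·2676.
So 2676⁻¹ ≡ 154 (mod 4001).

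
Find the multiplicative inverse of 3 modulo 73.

49

By the extended Euclidean algorithm:
73 = 24·3 + 1
3 = 3·1 + 0
gcd(3, 73) = 1, so the inverse exists.
Bézout: 1 = 1·73 − 24·3.
So 3⁻¹ ≡ −24 ≡ 49 (mod 73).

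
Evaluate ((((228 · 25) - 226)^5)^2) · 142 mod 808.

228 · 25 = 5700 ≡ 44 (mod 808)
44 - 226 = -182 ≡ 626 (mod 808)
(626)^5 ≡ 320 (mod 808)
(320)^2 ≡ 592 (mod 808)
592 · 142 = 84064 ≡ 32 (mod 808)

32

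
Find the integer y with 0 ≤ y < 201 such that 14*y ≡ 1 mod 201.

158

Run the extended Euclidean algorithm:
201 = 14*14 + 5
14 = 2*5 + 4
5 = 1*4 + 1
4 = 4*1 + 0
gcd(14, 201) = 1, so the inverse exists.
Bézout: 1 = 3*201 − 43*14.
So 14⁻¹ ≡ −43 ≡ 158 (mod 201).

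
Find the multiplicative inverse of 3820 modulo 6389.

6389 = 1*3820 + 2569
3820 = 1*2569 + 1251
2569 = 2*1251 + 67
1251 = 18*67 + 45
67 = 1*45 + 22
45 = 2*22 + 1
22 = 22*1 + 0
gcd(3820, 6389) = 1, so the inverse exists.
Back-substitute for 1:
1 = 1*45 − 2*22
  = −2*67 + 3*45
  = 3*1251 − 56*67
  = −56*2569 + 115*1251
  = 115*3820 − 171*2569
  = −171*6389 + 286*3820
So 3820⁻¹ ≡ 286 (mod 6389).

286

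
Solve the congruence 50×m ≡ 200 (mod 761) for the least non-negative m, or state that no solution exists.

gcd(50, 761) = 1, so a unique solution mod 761 exists.
50⁻¹ ≡ 137 (mod 761).
m ≡ 137×200 ≡ 4 (mod 761).

4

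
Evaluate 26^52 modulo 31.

26^1 ≡ 26 (mod 31)
26^2 ≡ 26^2 = 676 ≡ 25 (mod 31)
26^4 ≡ 25^2 = 625 ≡ 5 (mod 31)
26^8 ≡ 5^2 = 25 (mod 31)
26^16 ≡ 25^2 = 625 ≡ 5 (mod 31)
26^32 ≡ 5^2 = 25 (mod 31)
26^52 = 26^32 * 26^16 * 26^4 ≡ 25 * 5 * 5 (mod 31).
Accumulate the product:
25 * 5 = 125 ≡ 1
1 * 5 = 5

5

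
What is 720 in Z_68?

40

720 = 10·68 + 40, so 720 ≡ 40 (mod 68).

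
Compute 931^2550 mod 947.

810

931^1 ≡ 931 (mod 947)
931^2 ≡ 931^2 = 866761 ≡ 256 (mod 947)
931^4 ≡ 256^2 = 65536 ≡ 193 (mod 947)
931^8 ≡ 193^2 = 37249 ≡ 316 (mod 947)
931^16 ≡ 316^2 = 99856 ≡ 421 (mod 947)
931^32 ≡ 421^2 = 177241 ≡ 152 (mod 947)
931^64 ≡ 152^2 = 23104 ≡ 376 (mod 947)
931^128 ≡ 376^2 = 141376 ≡ 273 (mod 947)
931^256 ≡ 273^2 = 74529 ≡ 663 (mod 947)
931^512 ≡ 663^2 = 439569 ≡ 161 (mod 947)
931^1024 ≡ 161^2 = 25921 ≡ 352 (mod 947)
931^2048 ≡ 352^2 = 123904 ≡ 794 (mod 947)
931^2550 = 931^2048 × 931^256 × 931^128 × 931^64 × 931^32 × 931^16 × 931^4 × 931^2 ≡ 794 × 663 × 273 × 376 × 152 × 421 × 193 × 256 (mod 947).
Accumulate the product:
794 × 663 = 526422 ≡ 837
837 × 273 = 228501 ≡ 274
274 × 376 = 103024 ≡ 748
748 × 152 = 113696 ≡ 56
56 × 421 = 23576 ≡ 848
848 × 193 = 163664 ≡ 780
780 × 256 = 199680 ≡ 810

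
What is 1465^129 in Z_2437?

1465^1 ≡ 1465 (mod 2437)
1465^2 ≡ 1465^2 = 2146225 ≡ 1665 (mod 2437)
1465^4 ≡ 1665^2 = 2772225 ≡ 1356 (mod 2437)
1465^8 ≡ 1356^2 = 1838736 ≡ 1238 (mod 2437)
1465^16 ≡ 1238^2 = 1532644 ≡ 2208 (mod 2437)
1465^32 ≡ 2208^2 = 4875264 ≡ 1264 (mod 2437)
1465^64 ≡ 1264^2 = 1597696 ≡ 1461 (mod 2437)
1465^128 ≡ 1461^2 = 2134521 ≡ 2146 (mod 2437)
1465^129 = 1465^128 * 1465^1 ≡ 2146 * 1465 (mod 2437).
2146 * 1465 = 3143890 ≡ 160 (mod 2437).

160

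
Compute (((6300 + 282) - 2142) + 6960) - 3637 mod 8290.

6300 + 282 = 6582
6582 - 2142 = 4440
4440 + 6960 = 11400 ≡ 3110 (mod 8290)
3110 - 3637 = -527 ≡ 7763 (mod 8290)

7763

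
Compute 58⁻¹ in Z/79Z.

79 = 1·58 + 21
58 = 2·21 + 16
21 = 1·16 + 5
16 = 3·5 + 1
5 = 5·1 + 0
gcd(58, 79) = 1, so the inverse exists.
Bézout: 1 = −11·79 + 15·58.
So 58⁻¹ ≡ 15 (mod 79).

15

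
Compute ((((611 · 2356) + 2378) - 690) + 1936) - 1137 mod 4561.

727

611 · 2356 = 1439516 ≡ 2801 (mod 4561)
2801 + 2378 = 5179 ≡ 618 (mod 4561)
618 - 690 = -72 ≡ 4489 (mod 4561)
4489 + 1936 = 6425 ≡ 1864 (mod 4561)
1864 - 1137 = 727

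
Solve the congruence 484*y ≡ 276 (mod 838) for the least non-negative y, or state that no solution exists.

gcd(484, 838) = 2, and 2 | 276, so solutions exist.
Divide through by 2: 242*y mod 419 = 138.
242⁻¹ ≡ 303 (mod 419).
y ≡ 303*138 ≡ 333 (mod 419).
The smallest non-negative solution is y = 333.

333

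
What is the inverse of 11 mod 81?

59

Apply the Euclidean algorithm and back-substitute:
81 = 7·11 + 4
11 = 2·4 + 3
4 = 1·3 + 1
3 = 3·1 + 0
gcd(11, 81) = 1, so the inverse exists.
Back-substitute for 1:
1 = 1·4 − 1·3
  = −1·11 + 3·4
  = 3·81 − 22·11
So 11⁻¹ ≡ −22 ≡ 59 (mod 81).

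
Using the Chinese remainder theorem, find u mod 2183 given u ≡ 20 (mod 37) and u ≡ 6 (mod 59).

37⁻¹ mod 59: 37·8 ≡ 1 (mod 59), so 37⁻¹ ≡ 8.
u = 20 + 37·((6 − 20)·8 mod 59) = 20 + 37·6 = 242.

242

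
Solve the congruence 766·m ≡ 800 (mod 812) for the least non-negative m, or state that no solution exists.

gcd(766, 812) = 2, and 2 | 800, so solutions exist.
Divide through by 2: 383·m ≡ 400 mod 406.
383⁻¹ ≡ 353 (mod 406).
m ≡ 353·400 ≡ 318 (mod 406).
The smallest non-negative solution is m = 318.

318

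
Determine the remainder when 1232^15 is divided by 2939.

2125

Compute successive squares:
1232^1 ≡ 1232 (mod 2939)
1232^2 ≡ 1232^2 = 1517824 ≡ 1300 (mod 2939)
1232^4 ≡ 1300^2 = 1690000 ≡ 75 (mod 2939)
1232^8 ≡ 75^2 = 5625 ≡ 2686 (mod 2939)
1232^15 = 1232^8 * 1232^4 * 1232^2 * 1232^1 ≡ 2686 * 75 * 1300 * 1232 (mod 2939).
Accumulate the product:
2686 * 75 = 201450 ≡ 1598
1598 * 1300 = 2077400 ≡ 2466
2466 * 1232 = 3038112 ≡ 2125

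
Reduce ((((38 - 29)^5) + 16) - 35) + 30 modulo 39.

38 - 29 = 9
(9)^5 ≡ 3 (mod 39)
3 + 16 = 19
19 - 35 = -16 ≡ 23 (mod 39)
23 + 30 = 53 ≡ 14 (mod 39)

14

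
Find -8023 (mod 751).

238

-8023 = -11·751 + 238, so -8023 ≡ 238 (mod 751).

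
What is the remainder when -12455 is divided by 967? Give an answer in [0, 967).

116

-12455 = -13·967 + 116, so -12455 ≡ 116 (mod 967).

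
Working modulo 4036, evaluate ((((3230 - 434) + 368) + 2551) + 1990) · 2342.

154

3230 - 434 = 2796
2796 + 368 = 3164
3164 + 2551 = 5715 ≡ 1679 (mod 4036)
1679 + 1990 = 3669
3669 · 2342 = 8592798 ≡ 154 (mod 4036)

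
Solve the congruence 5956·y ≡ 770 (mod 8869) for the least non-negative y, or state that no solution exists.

gcd(5956, 8869) = 1, so a unique solution mod 8869 exists.
5956⁻¹ ≡ 7027 (mod 8869).
y ≡ 7027·770 ≡ 700 (mod 8869).

700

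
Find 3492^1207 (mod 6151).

5381

1207 in binary is 10010110111, i.e. 1207 = 1024 + 128 + 32 + 16 + 4 + 2 + 1.
3492^1 ≡ 3492 (mod 6151)
3492^2 ≡ 3492^2 = 12194064 ≡ 2782 (mod 6151)
3492^4 ≡ 2782^2 = 7739524 ≡ 1566 (mod 6151)
3492^8 ≡ 1566^2 = 2452356 ≡ 4258 (mod 6151)
3492^16 ≡ 4258^2 = 18130564 ≡ 3567 (mod 6151)
3492^32 ≡ 3567^2 = 12723489 ≡ 3221 (mod 6151)
3492^64 ≡ 3221^2 = 10374841 ≡ 4255 (mod 6151)
3492^128 ≡ 4255^2 = 18105025 ≡ 2632 (mod 6151)
3492^256 ≡ 2632^2 = 6927424 ≡ 1398 (mod 6151)
3492^512 ≡ 1398^2 = 1954404 ≡ 4537 (mod 6151)
3492^1024 ≡ 4537^2 = 20584369 ≡ 3123 (mod 6151)
3492^1207 = 3492^1024 * 3492^128 * 3492^32 * 3492^16 * 3492^4 * 3492^2 * 3492^1 ≡ 3123 * 2632 * 3221 * 3567 * 1566 * 2782 * 3492 (mod 6151).
Accumulate the product:
3123 * 2632 = 8219736 ≡ 2000
2000 * 3221 = 6442000 ≡ 1903
1903 * 3567 = 6788001 ≡ 3448
3448 * 1566 = 5399568 ≡ 5141
5141 * 2782 = 14302262 ≡ 1187
1187 * 3492 = 4145004 ≡ 5381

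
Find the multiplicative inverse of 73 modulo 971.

971 = 13*73 + 22
73 = 3*22 + 7
22 = 3*7 + 1
7 = 7*1 + 0
gcd(73, 971) = 1, so the inverse exists.
Bézout: 1 = 10*971 − 133*73.
So 73⁻¹ ≡ −133 ≡ 838 (mod 971).

838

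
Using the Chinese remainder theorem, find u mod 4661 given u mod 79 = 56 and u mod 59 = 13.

79⁻¹ mod 59: 79*3 ≡ 1 (mod 59), so 79⁻¹ ≡ 3.
u = 56 + 79*((13 − 56)*3 mod 59) = 56 + 79*48 = 3848.

3848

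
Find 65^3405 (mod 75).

50

By square-and-multiply:
65^1 ≡ 65 (mod 75)
65^2 ≡ 65^2 = 4225 ≡ 25 (mod 75)
65^4 ≡ 25^2 = 625 ≡ 25 (mod 75)
65^8 ≡ 25^2 = 625 ≡ 25 (mod 75)
65^16 ≡ 25^2 = 625 ≡ 25 (mod 75)
65^32 ≡ 25^2 = 625 ≡ 25 (mod 75)
65^64 ≡ 25^2 = 625 ≡ 25 (mod 75)
65^128 ≡ 25^2 = 625 ≡ 25 (mod 75)
65^256 ≡ 25^2 = 625 ≡ 25 (mod 75)
65^512 ≡ 25^2 = 625 ≡ 25 (mod 75)
65^1024 ≡ 25^2 = 625 ≡ 25 (mod 75)
65^2048 ≡ 25^2 = 625 ≡ 25 (mod 75)
65^3405 = 65^2048 * 65^1024 * 65^256 * 65^64 * 65^8 * 65^4 * 65^1 ≡ 25 * 25 * 25 * 25 * 25 * 25 * 65 (mod 75).
Accumulate the product:
25 * 25 = 625 ≡ 25
25 * 25 = 625 ≡ 25
25 * 25 = 625 ≡ 25
25 * 25 = 625 ≡ 25
25 * 25 = 625 ≡ 25
25 * 65 = 1625 ≡ 50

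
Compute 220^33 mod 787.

220^1 ≡ 220 (mod 787)
220^2 ≡ 220^2 = 48400 ≡ 393 (mod 787)
220^4 ≡ 393^2 = 154449 ≡ 197 (mod 787)
220^8 ≡ 197^2 = 38809 ≡ 246 (mod 787)
220^16 ≡ 246^2 = 60516 ≡ 704 (mod 787)
220^32 ≡ 704^2 = 495616 ≡ 593 (mod 787)
220^33 = 220^32 × 220^1 ≡ 593 × 220 (mod 787).
593 × 220 = 130460 ≡ 605 (mod 787).

605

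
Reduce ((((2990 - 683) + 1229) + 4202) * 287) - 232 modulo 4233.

2482

2990 - 683 = 2307
2307 + 1229 = 3536
3536 + 4202 = 7738 ≡ 3505 (mod 4233)
3505 * 287 = 1005935 ≡ 2714 (mod 4233)
2714 - 232 = 2482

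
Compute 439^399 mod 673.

209

Using repeated squaring:
439^1 ≡ 439 (mod 673)
439^2 ≡ 439^2 = 192721 ≡ 243 (mod 673)
439^4 ≡ 243^2 = 59049 ≡ 498 (mod 673)
439^8 ≡ 498^2 = 248004 ≡ 340 (mod 673)
439^16 ≡ 340^2 = 115600 ≡ 517 (mod 673)
439^32 ≡ 517^2 = 267289 ≡ 108 (mod 673)
439^64 ≡ 108^2 = 11664 ≡ 223 (mod 673)
439^128 ≡ 223^2 = 49729 ≡ 600 (mod 673)
439^256 ≡ 600^2 = 360000 ≡ 618 (mod 673)
439^399 = 439^256 · 439^128 · 439^8 · 439^4 · 439^2 · 439^1 ≡ 618 · 600 · 340 · 498 · 243 · 439 (mod 673).
Accumulate the product:
618 · 600 = 370800 ≡ 650
650 · 340 = 221000 ≡ 256
256 · 498 = 127488 ≡ 291
291 · 243 = 70713 ≡ 48
48 · 439 = 21072 ≡ 209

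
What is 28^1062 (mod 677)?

452

1062 in binary is 10000100110, i.e. 1062 = 1024 + 32 + 4 + 2.
28^1 ≡ 28 (mod 677)
28^2 ≡ 28^2 = 784 ≡ 107 (mod 677)
28^4 ≡ 107^2 = 11449 ≡ 617 (mod 677)
28^8 ≡ 617^2 = 380689 ≡ 215 (mod 677)
28^16 ≡ 215^2 = 46225 ≡ 189 (mod 677)
28^32 ≡ 189^2 = 35721 ≡ 517 (mod 677)
28^64 ≡ 517^2 = 267289 ≡ 551 (mod 677)
28^128 ≡ 551^2 = 303601 ≡ 305 (mod 677)
28^256 ≡ 305^2 = 93025 ≡ 276 (mod 677)
28^512 ≡ 276^2 = 76176 ≡ 352 (mod 677)
28^1024 ≡ 352^2 = 123904 ≡ 13 (mod 677)
28^1062 = 28^1024 · 28^32 · 28^4 · 28^2 ≡ 13 · 517 · 617 · 107 (mod 677).
Accumulate the product:
13 · 517 = 6721 ≡ 628
628 · 617 = 387476 ≡ 232
232 · 107 = 24824 ≡ 452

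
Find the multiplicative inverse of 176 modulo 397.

97

Apply the Euclidean algorithm and back-substitute:
397 = 2×176 + 45
176 = 3×45 + 41
45 = 1×41 + 4
41 = 10×4 + 1
4 = 4×1 + 0
gcd(176, 397) = 1, so the inverse exists.
Back-substitute for 1:
1 = 1×41 − 10×4
  = −10×45 + 11×41
  = 11×176 − 43×45
  = −43×397 + 97×176
So 176⁻¹ ≡ 97 (mod 397).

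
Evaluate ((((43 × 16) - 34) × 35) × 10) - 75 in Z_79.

43 × 16 = 688 ≡ 56 (mod 79)
56 - 34 = 22
22 × 35 = 770 ≡ 59 (mod 79)
59 × 10 = 590 ≡ 37 (mod 79)
37 - 75 = -38 ≡ 41 (mod 79)

41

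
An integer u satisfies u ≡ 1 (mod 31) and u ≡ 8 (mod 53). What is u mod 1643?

962

31⁻¹ mod 53: 31×12 ≡ 1 (mod 53), so 31⁻¹ ≡ 12.
u = 1 + 31×((8 − 1)×12 mod 53) = 1 + 31×31 = 962.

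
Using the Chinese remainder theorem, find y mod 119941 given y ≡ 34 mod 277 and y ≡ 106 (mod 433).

277⁻¹ mod 433: 277×136 ≡ 1 (mod 433), so 277⁻¹ ≡ 136.
y = 34 + 277×((106 − 34)×136 mod 433) = 34 + 277×266 = 73716.
Check: 73716 mod 277 = 34, 73716 mod 433 = 106. ✓

73716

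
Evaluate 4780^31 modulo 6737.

4358

4780^1 ≡ 4780 (mod 6737)
4780^2 ≡ 4780^2 = 22848400 ≡ 3233 (mod 6737)
4780^4 ≡ 3233^2 = 10452289 ≡ 3202 (mod 6737)
4780^8 ≡ 3202^2 = 10252804 ≡ 5827 (mod 6737)
4780^16 ≡ 5827^2 = 33953929 ≡ 6186 (mod 6737)
4780^31 = 4780^16 × 4780^8 × 4780^4 × 4780^2 × 4780^1 ≡ 6186 × 5827 × 3202 × 3233 × 4780 (mod 6737).
Accumulate the product:
6186 × 5827 = 36045822 ≡ 2872
2872 × 3202 = 9196144 ≡ 139
139 × 3233 = 449387 ≡ 4745
4745 × 4780 = 22681100 ≡ 4358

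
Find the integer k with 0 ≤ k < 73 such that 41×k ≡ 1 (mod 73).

57

By the extended Euclidean algorithm:
73 = 1×41 + 32
41 = 1×32 + 9
32 = 3×9 + 5
9 = 1×5 + 4
5 = 1×4 + 1
4 = 4×1 + 0
gcd(41, 73) = 1, so the inverse exists.
Back-substitute for 1:
1 = 1×5 − 1×4
  = −1×9 + 2×5
  = 2×32 − 7×9
  = −7×41 + 9×32
  = 9×73 − 16×41
So 41⁻¹ ≡ −16 ≡ 57 (mod 73).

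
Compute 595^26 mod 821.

6

Using repeated squaring:
595^1 ≡ 595 (mod 821)
595^2 ≡ 595^2 = 354025 ≡ 174 (mod 821)
595^4 ≡ 174^2 = 30276 ≡ 720 (mod 821)
595^8 ≡ 720^2 = 518400 ≡ 349 (mod 821)
595^16 ≡ 349^2 = 121801 ≡ 293 (mod 821)
595^26 = 595^16 × 595^8 × 595^2 ≡ 293 × 349 × 174 (mod 821).
Accumulate the product:
293 × 349 = 102257 ≡ 453
453 × 174 = 78822 ≡ 6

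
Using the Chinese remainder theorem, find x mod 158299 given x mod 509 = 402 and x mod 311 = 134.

82860

509⁻¹ mod 311: 509*11 ≡ 1 (mod 311), so 509⁻¹ ≡ 11.
x = 402 + 509*((134 − 402)*11 mod 311) = 402 + 509*162 = 82860.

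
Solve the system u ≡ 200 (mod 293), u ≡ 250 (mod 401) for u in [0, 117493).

89272

293⁻¹ mod 401: 293×375 ≡ 1 (mod 401), so 293⁻¹ ≡ 375.
u = 200 + 293×((250 − 200)×375 mod 401) = 200 + 293×304 = 89272.
Check: 89272 mod 293 = 200, 89272 mod 401 = 250. ✓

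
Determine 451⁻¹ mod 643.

144

Run the extended Euclidean algorithm:
643 = 1·451 + 192
451 = 2·192 + 67
192 = 2·67 + 58
67 = 1·58 + 9
58 = 6·9 + 4
9 = 2·4 + 1
4 = 4·1 + 0
gcd(451, 643) = 1, so the inverse exists.
Back-substitute for 1:
1 = 1·9 − 2·4
  = −2·58 + 13·9
  = 13·67 − 15·58
  = −15·192 + 43·67
  = 43·451 − 101·192
  = −101·643 + 144·451
So 451⁻¹ ≡ 144 (mod 643).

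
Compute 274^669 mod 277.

By square-and-multiply:
669 in binary is 1010011101, i.e. 669 = 512 + 128 + 16 + 8 + 4 + 1.
274^1 ≡ 274 (mod 277)
274^2 ≡ 274^2 = 75076 ≡ 9 (mod 277)
274^4 ≡ 9^2 = 81 (mod 277)
274^8 ≡ 81^2 = 6561 ≡ 190 (mod 277)
274^16 ≡ 190^2 = 36100 ≡ 90 (mod 277)
274^32 ≡ 90^2 = 8100 ≡ 67 (mod 277)
274^64 ≡ 67^2 = 4489 ≡ 57 (mod 277)
274^128 ≡ 57^2 = 3249 ≡ 202 (mod 277)
274^256 ≡ 202^2 = 40804 ≡ 85 (mod 277)
274^512 ≡ 85^2 = 7225 ≡ 23 (mod 277)
274^669 = 274^512 × 274^128 × 274^16 × 274^8 × 274^4 × 274^1 ≡ 23 × 202 × 90 × 190 × 81 × 274 (mod 277).
Accumulate the product:
23 × 202 = 4646 ≡ 214
214 × 90 = 19260 ≡ 147
147 × 190 = 27930 ≡ 230
230 × 81 = 18630 ≡ 71
71 × 274 = 19454 ≡ 64

64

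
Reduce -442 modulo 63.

-442 = -8·63 + 62, so -442 ≡ 62 (mod 63).

62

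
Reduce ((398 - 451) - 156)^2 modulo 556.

313

398 - 451 = -53 ≡ 503 (mod 556)
503 - 156 = 347
(347)^2 ≡ 313 (mod 556)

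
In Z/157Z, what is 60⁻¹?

Apply the Euclidean algorithm and back-substitute:
157 = 2×60 + 37
60 = 1×37 + 23
37 = 1×23 + 14
23 = 1×14 + 9
14 = 1×9 + 5
9 = 1×5 + 4
5 = 1×4 + 1
4 = 4×1 + 0
gcd(60, 157) = 1, so the inverse exists.
Back-substitute for 1:
1 = 1×5 − 1×4
  = −1×9 + 2×5
  = 2×14 − 3×9
  = −3×23 + 5×14
  = 5×37 − 8×23
  = −8×60 + 13×37
  = 13×157 − 34×60
So 60⁻¹ ≡ −34 ≡ 123 (mod 157).

123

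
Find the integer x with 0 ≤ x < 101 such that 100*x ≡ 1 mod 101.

101 = 1*100 + 1
100 = 100*1 + 0
gcd(100, 101) = 1, so the inverse exists.
Bézout: 1 = 1*101 − 1*100.
So 100⁻¹ ≡ −1 ≡ 100 (mod 101).

100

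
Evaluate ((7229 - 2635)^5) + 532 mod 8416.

6452

7229 - 2635 = 4594
(4594)^5 ≡ 5920 (mod 8416)
5920 + 532 = 6452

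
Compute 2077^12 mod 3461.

1089

12 in binary is 1100, i.e. 12 = 8 + 4.
2077^1 ≡ 2077 (mod 3461)
2077^2 ≡ 2077^2 = 4313929 ≡ 1523 (mod 3461)
2077^4 ≡ 1523^2 = 2319529 ≡ 659 (mod 3461)
2077^8 ≡ 659^2 = 434281 ≡ 1656 (mod 3461)
2077^12 = 2077^8 × 2077^4 ≡ 1656 × 659 (mod 3461).
1656 × 659 = 1091304 ≡ 1089 (mod 3461).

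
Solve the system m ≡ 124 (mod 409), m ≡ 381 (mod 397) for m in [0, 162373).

409⁻¹ mod 397: 409·364 ≡ 1 (mod 397), so 409⁻¹ ≡ 364.
m = 124 + 409·((381 − 124)·364 mod 397) = 124 + 409·253 = 103601.

103601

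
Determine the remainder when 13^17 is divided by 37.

17 in binary is 10001, i.e. 17 = 16 + 1.
13^1 ≡ 13 (mod 37)
13^2 ≡ 13^2 = 169 ≡ 21 (mod 37)
13^4 ≡ 21^2 = 441 ≡ 34 (mod 37)
13^8 ≡ 34^2 = 1156 ≡ 9 (mod 37)
13^16 ≡ 9^2 = 81 ≡ 7 (mod 37)
13^17 = 13^16 · 13^1 ≡ 7 · 13 (mod 37).
7 · 13 = 91 ≡ 17 (mod 37).

17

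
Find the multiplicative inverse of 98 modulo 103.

41

103 = 1×98 + 5
98 = 19×5 + 3
5 = 1×3 + 2
3 = 1×2 + 1
2 = 2×1 + 0
gcd(98, 103) = 1, so the inverse exists.
Back-substitute for 1:
1 = 1×3 − 1×2
  = −1×5 + 2×3
  = 2×98 − 39×5
  = −39×103 + 41×98
So 98⁻¹ ≡ 41 (mod 103).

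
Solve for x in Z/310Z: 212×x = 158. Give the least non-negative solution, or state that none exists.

gcd(212, 310) = 2, and 2 | 158, so solutions exist.
Divide through by 2: 106×x = 79 (mod 155).
106⁻¹ ≡ 136 (mod 155).
x ≡ 136×79 ≡ 49 (mod 155).
The smallest non-negative solution is x = 49.

49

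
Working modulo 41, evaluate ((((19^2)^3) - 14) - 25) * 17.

22

(19)^2 ≡ 33 (mod 41)
(33)^3 ≡ 21 (mod 41)
21 - 14 = 7
7 - 25 = -18 ≡ 23 (mod 41)
23 * 17 = 391 ≡ 22 (mod 41)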